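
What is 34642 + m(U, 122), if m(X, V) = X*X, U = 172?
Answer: 64226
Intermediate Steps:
m(X, V) = X²
34642 + m(U, 122) = 34642 + 172² = 34642 + 29584 = 64226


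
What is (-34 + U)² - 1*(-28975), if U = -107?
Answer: 48856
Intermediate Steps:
(-34 + U)² - 1*(-28975) = (-34 - 107)² - 1*(-28975) = (-141)² + 28975 = 19881 + 28975 = 48856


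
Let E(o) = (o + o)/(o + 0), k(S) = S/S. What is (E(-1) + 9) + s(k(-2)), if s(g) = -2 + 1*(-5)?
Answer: 4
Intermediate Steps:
k(S) = 1
s(g) = -7 (s(g) = -2 - 5 = -7)
E(o) = 2 (E(o) = (2*o)/o = 2)
(E(-1) + 9) + s(k(-2)) = (2 + 9) - 7 = 11 - 7 = 4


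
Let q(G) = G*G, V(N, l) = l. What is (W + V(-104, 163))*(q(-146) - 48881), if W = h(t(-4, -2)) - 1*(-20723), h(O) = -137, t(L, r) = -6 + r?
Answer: -571946185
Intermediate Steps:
q(G) = G²
W = 20586 (W = -137 - 1*(-20723) = -137 + 20723 = 20586)
(W + V(-104, 163))*(q(-146) - 48881) = (20586 + 163)*((-146)² - 48881) = 20749*(21316 - 48881) = 20749*(-27565) = -571946185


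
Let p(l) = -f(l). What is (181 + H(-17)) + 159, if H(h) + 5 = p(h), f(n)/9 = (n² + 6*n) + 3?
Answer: -1375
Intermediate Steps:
f(n) = 27 + 9*n² + 54*n (f(n) = 9*((n² + 6*n) + 3) = 9*(3 + n² + 6*n) = 27 + 9*n² + 54*n)
p(l) = -27 - 54*l - 9*l² (p(l) = -(27 + 9*l² + 54*l) = -27 - 54*l - 9*l²)
H(h) = -32 - 54*h - 9*h² (H(h) = -5 + (-27 - 54*h - 9*h²) = -32 - 54*h - 9*h²)
(181 + H(-17)) + 159 = (181 + (-32 - 54*(-17) - 9*(-17)²)) + 159 = (181 + (-32 + 918 - 9*289)) + 159 = (181 + (-32 + 918 - 2601)) + 159 = (181 - 1715) + 159 = -1534 + 159 = -1375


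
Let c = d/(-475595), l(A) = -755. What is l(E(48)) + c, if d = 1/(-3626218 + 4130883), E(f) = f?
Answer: -181212193759626/240016150675 ≈ -755.00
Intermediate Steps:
d = 1/504665 ≈ 1.9815e-6
c = -1/240016150675 (c = (1/504665)/(-475595) = (1/504665)*(-1/475595) = -1/240016150675 ≈ -4.1664e-12)
l(E(48)) + c = -755 - 1/240016150675 = -181212193759626/240016150675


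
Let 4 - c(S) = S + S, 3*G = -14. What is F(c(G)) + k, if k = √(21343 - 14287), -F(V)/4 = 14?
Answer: 28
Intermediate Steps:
G = -14/3 (G = (⅓)*(-14) = -14/3 ≈ -4.6667)
c(S) = 4 - 2*S (c(S) = 4 - (S + S) = 4 - 2*S)
F(V) = -56 (F(V) = -4*14 = -56)
k = 84 (k = √7056 = 84)
F(c(G)) + k = -56 + 84 = 28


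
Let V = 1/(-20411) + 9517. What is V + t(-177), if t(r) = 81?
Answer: 195904777/20411 ≈ 9598.0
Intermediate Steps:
V = 194251486/20411 (V = -1/20411 + 9517 = 194251486/20411 ≈ 9517.0)
V + t(-177) = 194251486/20411 + 81 = 195904777/20411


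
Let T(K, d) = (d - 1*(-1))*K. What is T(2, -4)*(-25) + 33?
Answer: 183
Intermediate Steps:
T(K, d) = K*(1 + d) (T(K, d) = (d + 1)*K = (1 + d)*K = K*(1 + d))
T(2, -4)*(-25) + 33 = (2*(1 - 4))*(-25) + 33 = (2*(-3))*(-25) + 33 = -6*(-25) + 33 = 150 + 33 = 183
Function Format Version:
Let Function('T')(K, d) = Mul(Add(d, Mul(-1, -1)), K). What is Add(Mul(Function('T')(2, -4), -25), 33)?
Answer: 183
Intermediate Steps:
Function('T')(K, d) = Mul(K, Add(1, d)) (Function('T')(K, d) = Mul(Add(d, 1), K) = Mul(Add(1, d), K) = Mul(K, Add(1, d)))
Add(Mul(Function('T')(2, -4), -25), 33) = Add(Mul(Mul(2, Add(1, -4)), -25), 33) = Add(Mul(Mul(2, -3), -25), 33) = Add(Mul(-6, -25), 33) = Add(150, 33) = 183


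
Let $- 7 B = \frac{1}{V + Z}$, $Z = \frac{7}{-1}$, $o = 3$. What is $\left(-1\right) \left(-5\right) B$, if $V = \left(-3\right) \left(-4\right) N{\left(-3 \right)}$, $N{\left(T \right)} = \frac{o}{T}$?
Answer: $\frac{5}{133} \approx 0.037594$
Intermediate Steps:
$N{\left(T \right)} = \frac{3}{T}$
$Z = -7$ ($Z = 7 \left(-1\right) = -7$)
$V = -12$ ($V = \left(-3\right) \left(-4\right) \frac{3}{-3} = 12 \cdot 3 \left(- \frac{1}{3}\right) = 12 \left(-1\right) = -12$)
$B = \frac{1}{133}$ ($B = - \frac{1}{7 \left(-12 - 7\right)} = - \frac{1}{7 \left(-19\right)} = \left(- \frac{1}{7}\right) \left(- \frac{1}{19}\right) = \frac{1}{133} \approx 0.0075188$)
$\left(-1\right) \left(-5\right) B = \left(-1\right) \left(-5\right) \frac{1}{133} = 5 \cdot \frac{1}{133} = \frac{5}{133}$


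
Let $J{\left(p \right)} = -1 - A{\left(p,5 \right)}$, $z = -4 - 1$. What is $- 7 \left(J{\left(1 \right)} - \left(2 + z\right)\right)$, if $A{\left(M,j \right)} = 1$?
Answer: $-7$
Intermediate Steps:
$z = -5$ ($z = -4 - 1 = -5$)
$J{\left(p \right)} = -2$ ($J{\left(p \right)} = -1 - 1 = -2$)
$- 7 \left(J{\left(1 \right)} - \left(2 + z\right)\right) = - 7 \left(-2 - -3\right) = - 7 \left(-2 + \left(-2 + 5\right)\right) = - 7 \left(-2 + 3\right) = \left(-7\right) 1 = -7$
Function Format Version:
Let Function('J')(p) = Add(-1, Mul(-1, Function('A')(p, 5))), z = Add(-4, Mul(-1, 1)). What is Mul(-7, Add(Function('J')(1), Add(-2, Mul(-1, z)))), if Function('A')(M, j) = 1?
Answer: -7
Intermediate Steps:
z = -5 (z = Add(-4, -1) = -5)
Function('J')(p) = -2 (Function('J')(p) = Add(-1, Mul(-1, 1)) = Add(-1, -1) = -2)
Mul(-7, Add(Function('J')(1), Add(-2, Mul(-1, z)))) = Mul(-7, Add(-2, Add(-2, Mul(-1, -5)))) = Mul(-7, Add(-2, Add(-2, 5))) = Mul(-7, Add(-2, 3)) = Mul(-7, 1) = -7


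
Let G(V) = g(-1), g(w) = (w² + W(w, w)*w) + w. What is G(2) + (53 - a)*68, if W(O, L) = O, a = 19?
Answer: 2313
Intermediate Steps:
g(w) = w + 2*w² (g(w) = (w² + w*w) + w = (w² + w²) + w = 2*w² + w = w + 2*w²)
G(V) = 1 (G(V) = -(1 + 2*(-1)) = -(1 - 2) = -1*(-1) = 1)
G(2) + (53 - a)*68 = 1 + (53 - 1*19)*68 = 1 + (53 - 19)*68 = 1 + 34*68 = 1 + 2312 = 2313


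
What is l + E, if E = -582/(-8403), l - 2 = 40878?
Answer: 114505074/2801 ≈ 40880.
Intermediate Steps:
l = 40880 (l = 2 + 40878 = 40880)
E = 194/2801 (E = -582*(-1/8403) = 194/2801 ≈ 0.069261)
l + E = 40880 + 194/2801 = 114505074/2801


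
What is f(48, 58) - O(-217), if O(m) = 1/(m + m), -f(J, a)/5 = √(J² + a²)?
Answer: 1/434 - 10*√1417 ≈ -376.43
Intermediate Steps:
f(J, a) = -5*√(J² + a²)
O(m) = 1/(2*m)
f(48, 58) - O(-217) = -5*√(48² + 58²) - 1/(2*(-217)) = -5*√(2304 + 3364) - (-1)/(2*217) = -10*√1417 - 1*(-1/434) = -10*√1417 + 1/434 = 1/434 - 10*√1417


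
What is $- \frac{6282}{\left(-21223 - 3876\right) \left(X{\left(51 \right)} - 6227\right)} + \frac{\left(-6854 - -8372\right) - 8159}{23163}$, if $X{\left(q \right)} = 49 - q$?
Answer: $- \frac{1038410547077}{3621342125373} \approx -0.28675$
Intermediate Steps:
$- \frac{6282}{\left(-21223 - 3876\right) \left(X{\left(51 \right)} - 6227\right)} + \frac{\left(-6854 - -8372\right) - 8159}{23163} = - \frac{6282}{\left(-21223 - 3876\right) \left(\left(49 - 51\right) - 6227\right)} + \frac{\left(-6854 - -8372\right) - 8159}{23163} = - \frac{6282}{\left(-21223 - 3876\right) \left(\left(49 - 51\right) - 6227\right)} + \left(\left(-6854 + 8372\right) - 8159\right) \frac{1}{23163} = - \frac{6282}{\left(-25099\right) \left(-2 - 6227\right)} + \left(1518 - 8159\right) \frac{1}{23163} = - \frac{6282}{\left(-25099\right) \left(-6229\right)} - \frac{6641}{23163} = - \frac{6282}{156341671} - \frac{6641}{23163} = - \frac{1038410547077}{3621342125373}$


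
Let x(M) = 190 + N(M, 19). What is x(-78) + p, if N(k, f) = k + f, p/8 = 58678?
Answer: 469555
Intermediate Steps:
p = 469424 (p = 8*58678 = 469424)
N(k, f) = f + k
x(M) = 209 + M (x(M) = 190 + (19 + M) = 209 + M)
x(-78) + p = (209 - 78) + 469424 = 131 + 469424 = 469555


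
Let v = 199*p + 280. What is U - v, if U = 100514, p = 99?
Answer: 80533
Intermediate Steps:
v = 19981 (v = 199*99 + 280 = 19701 + 280 = 19981)
U - v = 100514 - 1*19981 = 100514 - 19981 = 80533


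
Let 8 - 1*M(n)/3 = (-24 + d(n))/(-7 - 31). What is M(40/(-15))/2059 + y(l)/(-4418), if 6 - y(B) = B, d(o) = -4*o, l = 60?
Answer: 2019391/86418289 ≈ 0.023368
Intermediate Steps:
y(B) = 6 - B
M(n) = 420/19 - 6*n/19 (M(n) = 24 - 3*(-24 - 4*n)/(-7 - 31) = 24 - 3*(-24 - 4*n)/(-38) = 24 - 3*(-24 - 4*n)*(-1)/38 = 24 - 3*(12/19 + 2*n/19) = 24 + (-36/19 - 6*n/19) = 420/19 - 6*n/19)
M(40/(-15))/2059 + y(l)/(-4418) = (420/19 - 240/(19*(-15)))/2059 + (6 - 1*60)/(-4418) = (420/19 - 240*(-1)/(19*15))*(1/2059) + (6 - 60)*(-1/4418) = (420/19 - 6/19*(-8/3))*(1/2059) - 54*(-1/4418) = (420/19 + 16/19)*(1/2059) + 27/2209 = (436/19)*(1/2059) + 27/2209 = 436/39121 + 27/2209 = 2019391/86418289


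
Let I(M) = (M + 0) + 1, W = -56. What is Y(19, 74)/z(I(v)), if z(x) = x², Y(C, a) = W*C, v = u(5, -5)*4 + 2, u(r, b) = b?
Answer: -1064/289 ≈ -3.6817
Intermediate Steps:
v = -18 (v = -5*4 + 2 = -20 + 2 = -18)
Y(C, a) = -56*C
I(M) = 1 + M (I(M) = M + 1 = 1 + M)
Y(19, 74)/z(I(v)) = (-56*19)/((1 - 18)²) = -1064/((-17)²) = -1064/289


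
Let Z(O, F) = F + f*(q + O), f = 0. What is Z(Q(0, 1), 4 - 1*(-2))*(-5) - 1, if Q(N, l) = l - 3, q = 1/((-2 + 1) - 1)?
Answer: -31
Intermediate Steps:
q = -1/2 (q = 1/(-1 - 1) = 1/(-2) = -1/2 ≈ -0.50000)
Q(N, l) = -3 + l
Z(O, F) = F (Z(O, F) = F + 0*(-1/2 + O) = F + 0 = F)
Z(Q(0, 1), 4 - 1*(-2))*(-5) - 1 = (4 - 1*(-2))*(-5) - 1 = (4 + 2)*(-5) - 1 = 6*(-5) - 1 = -30 - 1 = -31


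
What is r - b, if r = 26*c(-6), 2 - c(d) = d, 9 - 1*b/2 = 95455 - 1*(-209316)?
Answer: 609732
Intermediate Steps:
b = -609524 (b = 18 - 2*(95455 - 1*(-209316)) = 18 - 2*(95455 + 209316) = 18 - 2*304771 = 18 - 609542 = -609524)
c(d) = 2 - d
r = 208 (r = 26*(2 - 1*(-6)) = 26*(2 + 6) = 26*8 = 208)
r - b = 208 - 1*(-609524) = 208 + 609524 = 609732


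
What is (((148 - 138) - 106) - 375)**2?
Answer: 221841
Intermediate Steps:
(((148 - 138) - 106) - 375)**2 = ((10 - 106) - 375)**2 = (-96 - 375)**2 = (-471)**2 = 221841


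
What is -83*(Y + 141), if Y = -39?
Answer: -8466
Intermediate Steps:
-83*(Y + 141) = -83*(-39 + 141) = -83*102 = -8466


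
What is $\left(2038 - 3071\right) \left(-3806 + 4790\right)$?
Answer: $-1016472$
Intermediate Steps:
$\left(2038 - 3071\right) \left(-3806 + 4790\right) = \left(-1033\right) 984 = -1016472$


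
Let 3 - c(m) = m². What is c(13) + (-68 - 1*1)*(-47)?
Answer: 3077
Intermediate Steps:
c(m) = 3 - m²
c(13) + (-68 - 1*1)*(-47) = (3 - 1*13²) + (-68 - 1*1)*(-47) = (3 - 1*169) + (-68 - 1)*(-47) = (3 - 169) - 69*(-47) = -166 + 3243 = 3077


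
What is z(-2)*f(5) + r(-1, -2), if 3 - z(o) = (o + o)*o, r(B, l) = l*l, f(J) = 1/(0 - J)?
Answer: 5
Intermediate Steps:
f(J) = -1/J (f(J) = 1/(-J) = -1/J)
r(B, l) = l²
z(o) = 3 - 2*o² (z(o) = 3 - (o + o)*o = 3 - 2*o*o = 3 - 2*o²)
z(-2)*f(5) + r(-1, -2) = (3 - 2*(-2)²)*(-1/5) + (-2)² = (3 - 2*4)*(-1*⅕) + 4 = (3 - 8)*(-⅕) + 4 = -5*(-⅕) + 4 = 1 + 4 = 5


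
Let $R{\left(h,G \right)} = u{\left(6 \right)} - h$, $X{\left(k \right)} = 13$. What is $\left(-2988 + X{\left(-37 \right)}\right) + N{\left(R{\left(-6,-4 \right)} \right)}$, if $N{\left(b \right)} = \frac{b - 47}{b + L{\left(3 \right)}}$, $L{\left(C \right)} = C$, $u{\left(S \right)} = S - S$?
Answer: $- \frac{26816}{9} \approx -2979.6$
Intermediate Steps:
$u{\left(S \right)} = 0$
$R{\left(h,G \right)} = - h$ ($R{\left(h,G \right)} = 0 - h = - h$)
$N{\left(b \right)} = \frac{-47 + b}{3 + b}$ ($N{\left(b \right)} = \frac{b - 47}{b + 3} = \frac{-47 + b}{3 + b}$)
$\left(-2988 + X{\left(-37 \right)}\right) + N{\left(R{\left(-6,-4 \right)} \right)} = \left(-2988 + 13\right) + \frac{-47 - -6}{3 - -6} = -2975 + \frac{-47 + 6}{3 + 6} = -2975 + \frac{1}{9} \left(-41\right) = -2975 - \frac{41}{9} = - \frac{26816}{9}$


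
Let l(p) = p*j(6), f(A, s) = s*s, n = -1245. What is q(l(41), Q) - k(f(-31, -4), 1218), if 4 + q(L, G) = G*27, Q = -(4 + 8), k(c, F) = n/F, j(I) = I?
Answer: -132753/406 ≈ -326.98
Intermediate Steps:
f(A, s) = s²
k(c, F) = -1245/F
l(p) = 6*p (l(p) = p*6 = 6*p)
Q = -12 (Q = -1*12 = -12)
q(L, G) = -4 + 27*G (q(L, G) = -4 + G*27 = -4 + 27*G)
q(l(41), Q) - k(f(-31, -4), 1218) = (-4 + 27*(-12)) - (-1245)/1218 = (-4 - 324) - (-1245)/1218 = -328 - 1*(-415/406) = -328 + 415/406 = -132753/406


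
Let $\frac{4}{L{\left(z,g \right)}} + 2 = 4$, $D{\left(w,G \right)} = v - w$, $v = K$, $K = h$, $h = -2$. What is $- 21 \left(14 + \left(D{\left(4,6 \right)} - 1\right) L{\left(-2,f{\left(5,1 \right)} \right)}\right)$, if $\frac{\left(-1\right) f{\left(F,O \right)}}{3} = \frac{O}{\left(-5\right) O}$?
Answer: $0$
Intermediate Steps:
$K = -2$
$v = -2$
$f{\left(F,O \right)} = \frac{3}{5}$ ($f{\left(F,O \right)} = - 3 \frac{O}{\left(-5\right) O} = - 3 O \left(- \frac{1}{5 O}\right) = \left(-3\right) \left(- \frac{1}{5}\right) = \frac{3}{5}$)
$D{\left(w,G \right)} = -2 - w$
$L{\left(z,g \right)} = 2$ ($L{\left(z,g \right)} = \frac{4}{-2 + 4} = \frac{4}{2} = 4 \cdot \frac{1}{2} = 2$)
$- 21 \left(14 + \left(D{\left(4,6 \right)} - 1\right) L{\left(-2,f{\left(5,1 \right)} \right)}\right) = - 21 \left(14 + \left(\left(-2 - 4\right) - 1\right) 2\right) = - 21 \left(14 + \left(-6 - 1\right) 2\right) = - 21 \left(14 - 14\right) = \left(-21\right) 0 = 0$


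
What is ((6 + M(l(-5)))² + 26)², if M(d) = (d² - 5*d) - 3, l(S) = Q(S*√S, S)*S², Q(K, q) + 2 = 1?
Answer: 321528691225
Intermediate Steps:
Q(K, q) = -1 (Q(K, q) = -2 + 1 = -1)
l(S) = -S²
M(d) = -3 + d² - 5*d
((6 + M(l(-5)))² + 26)² = ((6 + (-3 + (-1*(-5)²)² - (-5)*(-5)²))² + 26)² = ((6 + (-3 + (-1*25)² - (-5)*25))² + 26)² = ((6 + (-3 + (-25)² - 5*(-25)))² + 26)² = ((6 + (-3 + 625 + 125))² + 26)² = ((6 + 747)² + 26)² = (753² + 26)² = (567009 + 26)² = 567035² = 321528691225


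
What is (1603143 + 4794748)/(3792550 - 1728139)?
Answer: 6397891/2064411 ≈ 3.0991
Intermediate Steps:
(1603143 + 4794748)/(3792550 - 1728139) = 6397891/2064411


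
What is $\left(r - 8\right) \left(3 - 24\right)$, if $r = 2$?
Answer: $126$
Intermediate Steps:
$\left(r - 8\right) \left(3 - 24\right) = \left(2 - 8\right) \left(3 - 24\right) = - 6 \left(3 - 24\right) = \left(-6\right) \left(-21\right) = 126$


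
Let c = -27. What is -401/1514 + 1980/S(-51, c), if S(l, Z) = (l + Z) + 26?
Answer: -754643/19682 ≈ -38.342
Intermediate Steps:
S(l, Z) = 26 + Z + l (S(l, Z) = (Z + l) + 26 = 26 + Z + l)
-401/1514 + 1980/S(-51, c) = -401/1514 + 1980/(26 - 27 - 51) = -401*1/1514 + 1980/(-52) = -401/1514 + 1980*(-1/52) = -401/1514 - 495/13 = -754643/19682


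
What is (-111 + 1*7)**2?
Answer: 10816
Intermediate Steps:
(-111 + 1*7)**2 = (-111 + 7)**2 = (-104)**2 = 10816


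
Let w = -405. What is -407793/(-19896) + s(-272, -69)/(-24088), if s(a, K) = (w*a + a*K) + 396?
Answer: 302078645/19968952 ≈ 15.127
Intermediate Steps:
s(a, K) = 396 - 405*a + K*a (s(a, K) = (-405*a + a*K) + 396 = (-405*a + K*a) + 396 = 396 - 405*a + K*a)
-407793/(-19896) + s(-272, -69)/(-24088) = -407793/(-19896) + (396 - 405*(-272) - 69*(-272))/(-24088) = -407793*(-1/19896) + (396 + 110160 + 18768)*(-1/24088) = 135931/6632 + 129324*(-1/24088) = 135931/6632 - 32331/6022 = 302078645/19968952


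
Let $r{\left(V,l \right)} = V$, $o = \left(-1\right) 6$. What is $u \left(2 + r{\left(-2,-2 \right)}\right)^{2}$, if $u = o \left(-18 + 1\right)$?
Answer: $0$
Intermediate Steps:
$o = -6$
$u = 102$ ($u = - 6 \left(-18 + 1\right) = \left(-6\right) \left(-17\right) = 102$)
$u \left(2 + r{\left(-2,-2 \right)}\right)^{2} = 102 \left(2 - 2\right)^{2} = 102 \cdot 0^{2} = 102 \cdot 0 = 0$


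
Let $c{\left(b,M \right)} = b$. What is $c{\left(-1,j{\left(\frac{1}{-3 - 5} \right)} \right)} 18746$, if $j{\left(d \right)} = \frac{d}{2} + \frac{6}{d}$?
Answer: $-18746$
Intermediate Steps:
$j{\left(d \right)} = \frac{d}{2} + \frac{6}{d}$ ($j{\left(d \right)} = d \frac{1}{2} + \frac{6}{d} = \frac{d}{2} + \frac{6}{d}$)
$c{\left(-1,j{\left(\frac{1}{-3 - 5} \right)} \right)} 18746 = \left(-1\right) 18746 = -18746$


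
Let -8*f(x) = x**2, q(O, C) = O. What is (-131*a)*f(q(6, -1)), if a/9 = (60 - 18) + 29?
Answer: 753381/2 ≈ 3.7669e+5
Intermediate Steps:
a = 639 (a = 9*((60 - 18) + 29) = 9*(42 + 29) = 9*71 = 639)
f(x) = -x**2/8
(-131*a)*f(q(6, -1)) = (-131*639)*(-1/8*6**2) = -(-83709)*36/8 = -83709*(-9/2) = 753381/2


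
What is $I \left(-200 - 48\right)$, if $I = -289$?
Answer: $71672$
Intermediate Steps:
$I \left(-200 - 48\right) = - 289 \left(-200 - 48\right) = \left(-289\right) \left(-248\right) = 71672$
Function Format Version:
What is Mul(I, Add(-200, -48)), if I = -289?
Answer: 71672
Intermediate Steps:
Mul(I, Add(-200, -48)) = Mul(-289, Add(-200, -48)) = Mul(-289, -248) = 71672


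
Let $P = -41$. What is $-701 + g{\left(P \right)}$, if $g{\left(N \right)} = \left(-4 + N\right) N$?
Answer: $1144$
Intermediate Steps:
$g{\left(N \right)} = N \left(-4 + N\right)$
$-701 + g{\left(P \right)} = -701 - 41 \left(-4 - 41\right) = -701 - -1845 = -701 + 1845 = 1144$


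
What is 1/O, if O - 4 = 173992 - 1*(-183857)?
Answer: 1/357853 ≈ 2.7944e-6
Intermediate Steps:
O = 357853 (O = 4 + (173992 - 1*(-183857)) = 4 + (173992 + 183857) = 4 + 357849 = 357853)
1/O = 1/357853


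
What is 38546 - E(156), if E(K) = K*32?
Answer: 33554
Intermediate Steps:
E(K) = 32*K
38546 - E(156) = 38546 - 32*156 = 38546 - 1*4992 = 38546 - 4992 = 33554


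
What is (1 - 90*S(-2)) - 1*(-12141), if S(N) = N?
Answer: 12322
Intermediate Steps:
(1 - 90*S(-2)) - 1*(-12141) = (1 - 90*(-2)) - 1*(-12141) = (1 + 180) + 12141 = 181 + 12141 = 12322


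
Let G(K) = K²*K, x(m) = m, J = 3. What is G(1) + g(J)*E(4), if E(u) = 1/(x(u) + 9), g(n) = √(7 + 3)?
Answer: 1 + √10/13 ≈ 1.2433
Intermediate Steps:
g(n) = √10
G(K) = K³
E(u) = 1/(9 + u) (E(u) = 1/(u + 9) = 1/(9 + u))
G(1) + g(J)*E(4) = 1³ + √10/(9 + 4) = 1 + √10/13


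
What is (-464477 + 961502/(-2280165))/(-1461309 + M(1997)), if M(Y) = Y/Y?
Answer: 1059085160207/3332023355820 ≈ 0.31785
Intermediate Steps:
M(Y) = 1
(-464477 + 961502/(-2280165))/(-1461309 + M(1997)) = (-464477 + 961502/(-2280165))/(-1461309 + 1) = (-464477 + 961502*(-1/2280165))/(-1461308) = (-464477 - 961502/2280165)*(-1/1461308) = -1059085160207/2280165*(-1/1461308) = 1059085160207/3332023355820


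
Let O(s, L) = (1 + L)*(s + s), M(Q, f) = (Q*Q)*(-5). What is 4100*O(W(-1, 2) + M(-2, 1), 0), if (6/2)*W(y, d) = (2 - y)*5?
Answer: -123000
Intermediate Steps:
M(Q, f) = -5*Q² (M(Q, f) = Q²*(-5) = -5*Q²)
W(y, d) = 10/3 - 5*y/3 (W(y, d) = ((2 - y)*5)/3 = (10 - 5*y)/3 = 10/3 - 5*y/3)
O(s, L) = 2*s*(1 + L) (O(s, L) = (1 + L)*(2*s) = 2*s*(1 + L))
4100*O(W(-1, 2) + M(-2, 1), 0) = 4100*(2*((10/3 - 5/3*(-1)) - 5*(-2)²)*(1 + 0)) = 4100*(2*((10/3 + 5/3) - 5*4)*1) = 4100*(2*(5 - 20)*1) = 4100*(2*(-15)*1) = 4100*(-30) = -123000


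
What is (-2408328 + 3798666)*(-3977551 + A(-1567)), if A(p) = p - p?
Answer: -5530140302238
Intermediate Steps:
A(p) = 0
(-2408328 + 3798666)*(-3977551 + A(-1567)) = (-2408328 + 3798666)*(-3977551 + 0) = 1390338*(-3977551) = -5530140302238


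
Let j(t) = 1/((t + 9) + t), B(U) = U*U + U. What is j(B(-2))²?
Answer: 1/169 ≈ 0.0059172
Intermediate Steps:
B(U) = U + U² (B(U) = U² + U = U + U²)
j(t) = 1/(9 + 2*t) (j(t) = 1/((9 + t) + t) = 1/(9 + 2*t))
j(B(-2))² = (1/(9 + 2*(-2*(1 - 2))))² = (1/(9 + 2*(-2*(-1))))² = (1/(9 + 2*2))² = (1/(9 + 4))² = (1/13)² = 1/169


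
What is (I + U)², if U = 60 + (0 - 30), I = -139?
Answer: 11881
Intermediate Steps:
U = 30 (U = 60 - 30 = 30)
(I + U)² = (-139 + 30)² = (-109)² = 11881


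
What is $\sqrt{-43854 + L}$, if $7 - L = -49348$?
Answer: $\sqrt{5501} \approx 74.169$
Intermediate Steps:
$L = 49355$ ($L = 7 - -49348 = 7 + 49348 = 49355$)
$\sqrt{-43854 + L} = \sqrt{-43854 + 49355} = \sqrt{5501}$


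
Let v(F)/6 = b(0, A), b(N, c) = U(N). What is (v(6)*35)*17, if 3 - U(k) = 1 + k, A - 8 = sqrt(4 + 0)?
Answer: 7140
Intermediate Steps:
A = 10 (A = 8 + sqrt(4 + 0) = 8 + sqrt(4) = 8 + 2 = 10)
U(k) = 2 - k (U(k) = 3 - (1 + k) = 3 + (-1 - k) = 2 - k)
b(N, c) = 2 - N
v(F) = 12 (v(F) = 6*(2 - 1*0) = 6*(2 + 0) = 6*2 = 12)
(v(6)*35)*17 = (12*35)*17 = 420*17 = 7140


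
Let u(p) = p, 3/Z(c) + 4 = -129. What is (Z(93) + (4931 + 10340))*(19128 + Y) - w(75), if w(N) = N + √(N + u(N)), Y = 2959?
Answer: 44859570505/133 - 5*√6 ≈ 3.3729e+8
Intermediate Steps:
Z(c) = -3/133 (Z(c) = 3/(-4 - 129) = 3/(-133) = 3*(-1/133) = -3/133)
w(N) = N + √2*√N (w(N) = N + √(N + N) = N + √(2*N) = N + √2*√N)
(Z(93) + (4931 + 10340))*(19128 + Y) - w(75) = (-3/133 + (4931 + 10340))*(19128 + 2959) - (75 + √2*√75) = (-3/133 + 15271)*22087 - (75 + √2*(5*√3)) = (2031040/133)*22087 - (75 + 5*√6) = 44859580480/133 + (-75 - 5*√6) = 44859570505/133 - 5*√6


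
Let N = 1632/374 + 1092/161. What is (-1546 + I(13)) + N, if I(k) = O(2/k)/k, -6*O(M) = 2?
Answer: -15144655/9867 ≈ -1534.9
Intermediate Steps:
O(M) = -1/3 (O(M) = -1/6*2 = -1/3)
N = 2820/253 (N = 1632*(1/374) + 1092*(1/161) = 48/11 + 156/23 = 2820/253 ≈ 11.146)
I(k) = -1/(3*k)
(-1546 + I(13)) + N = (-1546 - 1/3/13) + 2820/253 = (-1546 - 1/3*1/13) + 2820/253 = (-1546 - 1/39) + 2820/253 = -60295/39 + 2820/253 = -15144655/9867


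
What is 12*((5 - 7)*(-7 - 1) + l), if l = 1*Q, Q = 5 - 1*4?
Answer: 204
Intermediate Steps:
Q = 1 (Q = 5 - 4 = 1)
l = 1 (l = 1*1 = 1)
12*((5 - 7)*(-7 - 1) + l) = 12*((5 - 7)*(-7 - 1) + 1) = 12*(-2*(-8) + 1) = 12*(16 + 1) = 12*17 = 204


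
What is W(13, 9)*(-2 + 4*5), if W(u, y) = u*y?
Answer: 2106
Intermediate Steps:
W(13, 9)*(-2 + 4*5) = (13*9)*(-2 + 4*5) = 117*(-2 + 20) = 117*18 = 2106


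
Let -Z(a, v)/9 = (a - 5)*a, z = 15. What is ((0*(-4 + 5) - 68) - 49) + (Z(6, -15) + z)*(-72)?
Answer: 2691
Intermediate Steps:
Z(a, v) = -9*a*(-5 + a) (Z(a, v) = -9*(a - 5)*a = -9*(-5 + a)*a = -9*a*(-5 + a))
((0*(-4 + 5) - 68) - 49) + (Z(6, -15) + z)*(-72) = ((0*(-4 + 5) - 68) - 49) + (9*6*(5 - 1*6) + 15)*(-72) = ((0*1 - 68) - 49) + (9*6*(5 - 6) + 15)*(-72) = ((0 - 68) - 49) + (9*6*(-1) + 15)*(-72) = (-68 - 49) + (-54 + 15)*(-72) = -117 - 39*(-72) = -117 + 2808 = 2691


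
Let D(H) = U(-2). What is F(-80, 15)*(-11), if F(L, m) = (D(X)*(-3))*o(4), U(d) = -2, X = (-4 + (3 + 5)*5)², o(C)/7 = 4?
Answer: -1848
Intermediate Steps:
o(C) = 28 (o(C) = 7*4 = 28)
X = 1296 (X = (-4 + 8*5)² = (-4 + 40)² = 36² = 1296)
D(H) = -2
F(L, m) = 168 (F(L, m) = -2*(-3)*28 = 6*28 = 168)
F(-80, 15)*(-11) = 168*(-11) = -1848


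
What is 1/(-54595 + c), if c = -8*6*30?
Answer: -1/56035 ≈ -1.7846e-5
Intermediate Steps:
c = -1440 (c = -48*30 = -1440)
1/(-54595 + c) = 1/(-54595 - 1440) = 1/(-56035) = -1/56035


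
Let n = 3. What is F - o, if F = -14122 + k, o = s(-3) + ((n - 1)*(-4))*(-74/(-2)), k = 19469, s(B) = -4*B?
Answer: 5631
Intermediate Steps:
o = -284 (o = -4*(-3) + ((3 - 1)*(-4))*(-74/(-2)) = 12 + (2*(-4))*(-74*(-½)) = 12 - 8*37 = 12 - 296 = -284)
F = 5347 (F = -14122 + 19469 = 5347)
F - o = 5347 - 1*(-284) = 5347 + 284 = 5631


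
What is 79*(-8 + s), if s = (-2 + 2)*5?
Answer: -632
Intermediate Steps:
s = 0 (s = 0*5 = 0)
79*(-8 + s) = 79*(-8 + 0) = 79*(-8) = -632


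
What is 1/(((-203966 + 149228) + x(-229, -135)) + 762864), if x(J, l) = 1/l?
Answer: 135/95597009 ≈ 1.4122e-6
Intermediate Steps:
1/(((-203966 + 149228) + x(-229, -135)) + 762864) = 1/(((-203966 + 149228) + 1/(-135)) + 762864) = 1/((-54738 - 1/135) + 762864) = 1/(-7389631/135 + 762864) = 1/(95597009/135) = 135/95597009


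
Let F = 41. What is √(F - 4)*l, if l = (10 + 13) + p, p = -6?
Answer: 17*√37 ≈ 103.41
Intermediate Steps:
l = 17 (l = (10 + 13) - 6 = 23 - 6 = 17)
√(F - 4)*l = √(41 - 4)*17 = √37*17 = 17*√37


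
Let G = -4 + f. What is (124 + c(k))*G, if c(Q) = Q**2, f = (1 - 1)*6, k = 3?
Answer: -532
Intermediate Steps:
f = 0 (f = 0*6 = 0)
G = -4 (G = -4 + 0 = -4)
(124 + c(k))*G = (124 + 3**2)*(-4) = (124 + 9)*(-4) = 133*(-4) = -532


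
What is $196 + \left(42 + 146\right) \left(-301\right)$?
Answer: $-56392$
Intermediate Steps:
$196 + \left(42 + 146\right) \left(-301\right) = 196 + 188 \left(-301\right) = 196 - 56588 = -56392$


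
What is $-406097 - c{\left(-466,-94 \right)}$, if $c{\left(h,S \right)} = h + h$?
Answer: $-405165$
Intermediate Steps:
$c{\left(h,S \right)} = 2 h$
$-406097 - c{\left(-466,-94 \right)} = -406097 - 2 \left(-466\right) = -406097 - -932 = -406097 + 932 = -405165$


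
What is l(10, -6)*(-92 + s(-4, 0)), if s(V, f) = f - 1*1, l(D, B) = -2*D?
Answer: 1860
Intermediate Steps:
s(V, f) = -1 + f (s(V, f) = f - 1 = -1 + f)
l(10, -6)*(-92 + s(-4, 0)) = (-2*10)*(-92 + (-1 + 0)) = -20*(-92 - 1) = -20*(-93) = 1860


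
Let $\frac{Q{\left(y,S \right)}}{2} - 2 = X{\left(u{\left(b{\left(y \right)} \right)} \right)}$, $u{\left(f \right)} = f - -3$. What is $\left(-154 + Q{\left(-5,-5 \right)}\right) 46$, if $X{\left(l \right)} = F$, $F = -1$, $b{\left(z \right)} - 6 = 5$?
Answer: $-6992$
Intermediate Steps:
$b{\left(z \right)} = 11$ ($b{\left(z \right)} = 6 + 5 = 11$)
$u{\left(f \right)} = 3 + f$ ($u{\left(f \right)} = f + 3 = 3 + f$)
$X{\left(l \right)} = -1$
$Q{\left(y,S \right)} = 2$ ($Q{\left(y,S \right)} = 4 + 2 \left(-1\right) = 4 - 2 = 2$)
$\left(-154 + Q{\left(-5,-5 \right)}\right) 46 = \left(-154 + 2\right) 46 = \left(-152\right) 46 = -6992$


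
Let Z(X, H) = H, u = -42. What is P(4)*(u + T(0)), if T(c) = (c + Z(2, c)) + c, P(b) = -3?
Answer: 126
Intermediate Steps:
T(c) = 3*c (T(c) = (c + c) + c = 2*c + c = 3*c)
P(4)*(u + T(0)) = -3*(-42 + 3*0) = -3*(-42 + 0) = -3*(-42) = 126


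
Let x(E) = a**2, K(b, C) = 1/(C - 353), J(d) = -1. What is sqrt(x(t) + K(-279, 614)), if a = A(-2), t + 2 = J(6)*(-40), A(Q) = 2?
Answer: sqrt(30305)/87 ≈ 2.0010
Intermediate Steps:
K(b, C) = 1/(-353 + C)
t = 38 (t = -2 - 1*(-40) = -2 + 40 = 38)
a = 2
x(E) = 4 (x(E) = 2**2 = 4)
sqrt(x(t) + K(-279, 614)) = sqrt(4 + 1/(-353 + 614)) = sqrt(4 + 1/261) = sqrt(1045/261) = sqrt(30305)/87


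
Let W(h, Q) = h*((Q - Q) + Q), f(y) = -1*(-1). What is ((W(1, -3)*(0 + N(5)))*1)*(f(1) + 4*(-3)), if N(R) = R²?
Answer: 825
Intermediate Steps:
f(y) = 1
W(h, Q) = Q*h (W(h, Q) = h*(0 + Q) = h*Q = Q*h)
((W(1, -3)*(0 + N(5)))*1)*(f(1) + 4*(-3)) = (((-3*1)*(0 + 5²))*1)*(1 + 4*(-3)) = (-3*(0 + 25)*1)*(1 - 12) = (-3*25*1)*(-11) = -75*1*(-11) = -75*(-11) = 825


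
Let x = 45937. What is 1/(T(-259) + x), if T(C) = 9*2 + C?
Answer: 1/45696 ≈ 2.1884e-5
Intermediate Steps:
T(C) = 18 + C
1/(T(-259) + x) = 1/((18 - 259) + 45937) = 1/(-241 + 45937) = 1/45696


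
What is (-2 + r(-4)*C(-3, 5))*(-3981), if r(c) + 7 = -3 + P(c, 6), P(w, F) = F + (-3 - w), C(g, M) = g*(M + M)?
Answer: -350328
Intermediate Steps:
C(g, M) = 2*M*g (C(g, M) = g*(2*M) = 2*M*g)
P(w, F) = -3 + F - w
r(c) = -7 - c (r(c) = -7 + (-3 + (-3 + 6 - c)) = -7 + (-3 + (3 - c)) = -7 - c)
(-2 + r(-4)*C(-3, 5))*(-3981) = (-2 + (-7 - 1*(-4))*(2*5*(-3)))*(-3981) = (-2 + (-7 + 4)*(-30))*(-3981) = (-2 - 3*(-30))*(-3981) = (-2 + 90)*(-3981) = 88*(-3981) = -350328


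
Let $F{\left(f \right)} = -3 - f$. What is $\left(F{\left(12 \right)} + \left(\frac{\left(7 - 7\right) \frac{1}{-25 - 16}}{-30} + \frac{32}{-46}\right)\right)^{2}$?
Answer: $\frac{130321}{529} \approx 246.35$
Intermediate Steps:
$\left(F{\left(12 \right)} + \left(\frac{\left(7 - 7\right) \frac{1}{-25 - 16}}{-30} + \frac{32}{-46}\right)\right)^{2} = \left(\left(-3 - 12\right) + \left(\frac{\left(7 - 7\right) \frac{1}{-25 - 16}}{-30} + \frac{32}{-46}\right)\right)^{2} = \left(\left(-3 - 12\right) + \left(\frac{0}{-41} \left(- \frac{1}{30}\right) + 32 \left(- \frac{1}{46}\right)\right)\right)^{2} = \left(-15 - \left(\frac{16}{23} - 0 \left(- \frac{1}{41}\right) \left(- \frac{1}{30}\right)\right)\right)^{2} = \left(-15 + \left(0 \left(- \frac{1}{30}\right) - \frac{16}{23}\right)\right)^{2} = \left(-15 + \left(0 - \frac{16}{23}\right)\right)^{2} = \left(-15 - \frac{16}{23}\right)^{2} = \left(- \frac{361}{23}\right)^{2} = \frac{130321}{529}$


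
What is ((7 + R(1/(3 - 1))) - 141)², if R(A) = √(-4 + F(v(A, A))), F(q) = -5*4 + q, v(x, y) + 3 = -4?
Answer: (134 - I*√31)² ≈ 17925.0 - 1492.2*I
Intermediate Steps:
v(x, y) = -7 (v(x, y) = -3 - 4 = -7)
F(q) = -20 + q
R(A) = I*√31 (R(A) = √(-4 + (-20 - 7)) = √(-4 - 27) = √(-31) = I*√31)
((7 + R(1/(3 - 1))) - 141)² = ((7 + I*√31) - 141)² = (-134 + I*√31)²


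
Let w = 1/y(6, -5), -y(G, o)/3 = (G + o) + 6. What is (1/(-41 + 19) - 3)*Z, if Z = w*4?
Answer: 134/231 ≈ 0.58009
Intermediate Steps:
y(G, o) = -18 - 3*G - 3*o (y(G, o) = -3*((G + o) + 6) = -3*(6 + G + o) = -18 - 3*G - 3*o)
w = -1/21 (w = 1/(-18 - 3*6 - 3*(-5)) = 1/(-18 - 18 + 15) = 1/(-21) = -1/21 ≈ -0.047619)
Z = -4/21 (Z = -1/21*4 = -4/21 ≈ -0.19048)
(1/(-41 + 19) - 3)*Z = (1/(-41 + 19) - 3)*(-4/21) = (1/(-22) - 3)*(-4/21) = (-1/22 - 3)*(-4/21) = -67/22*(-4/21) = 134/231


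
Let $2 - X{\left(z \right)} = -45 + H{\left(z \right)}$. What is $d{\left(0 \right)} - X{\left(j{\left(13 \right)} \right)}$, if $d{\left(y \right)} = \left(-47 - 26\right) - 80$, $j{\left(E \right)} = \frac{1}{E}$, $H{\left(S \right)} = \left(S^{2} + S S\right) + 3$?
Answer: $- \frac{33291}{169} \approx -196.99$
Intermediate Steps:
$H{\left(S \right)} = 3 + 2 S^{2}$ ($H{\left(S \right)} = \left(S^{2} + S^{2}\right) + 3 = 2 S^{2} + 3 = 3 + 2 S^{2}$)
$d{\left(y \right)} = -153$ ($d{\left(y \right)} = -73 - 80 = -153$)
$X{\left(z \right)} = 44 - 2 z^{2}$ ($X{\left(z \right)} = 2 - \left(-45 + \left(3 + 2 z^{2}\right)\right) = 2 - \left(-42 + 2 z^{2}\right) = 44 - 2 z^{2}$)
$d{\left(0 \right)} - X{\left(j{\left(13 \right)} \right)} = -153 - \left(44 - 2 \left(\frac{1}{13}\right)^{2}\right) = -153 - \left(44 - \frac{2}{169}\right) = -153 - \frac{7434}{169} = - \frac{33291}{169}$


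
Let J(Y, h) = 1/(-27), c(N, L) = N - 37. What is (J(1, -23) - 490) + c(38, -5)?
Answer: -13204/27 ≈ -489.04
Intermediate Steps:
c(N, L) = -37 + N
J(Y, h) = -1/27
(J(1, -23) - 490) + c(38, -5) = (-1/27 - 490) + (-37 + 38) = -13231/27 + 1 = -13204/27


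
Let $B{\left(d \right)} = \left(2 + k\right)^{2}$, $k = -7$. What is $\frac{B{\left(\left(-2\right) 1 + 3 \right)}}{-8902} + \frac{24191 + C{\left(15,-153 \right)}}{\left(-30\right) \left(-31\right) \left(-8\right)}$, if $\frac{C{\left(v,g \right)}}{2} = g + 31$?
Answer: $- \frac{106681097}{33115440} \approx -3.2215$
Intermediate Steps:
$C{\left(v,g \right)} = 62 + 2 g$ ($C{\left(v,g \right)} = 2 \left(g + 31\right) = 2 \left(31 + g\right) = 62 + 2 g$)
$B{\left(d \right)} = 25$ ($B{\left(d \right)} = \left(2 - 7\right)^{2} = \left(-5\right)^{2} = 25$)
$\frac{B{\left(\left(-2\right) 1 + 3 \right)}}{-8902} + \frac{24191 + C{\left(15,-153 \right)}}{\left(-30\right) \left(-31\right) \left(-8\right)} = \frac{25}{-8902} + \frac{24191 + \left(62 + 2 \left(-153\right)\right)}{\left(-30\right) \left(-31\right) \left(-8\right)} = 25 \left(- \frac{1}{8902}\right) + \frac{24191 + \left(62 - 306\right)}{930 \left(-8\right)} = - \frac{25}{8902} + \frac{24191 - 244}{-7440} = - \frac{25}{8902} + 23947 \left(- \frac{1}{7440}\right) = - \frac{25}{8902} - \frac{23947}{7440} = - \frac{106681097}{33115440}$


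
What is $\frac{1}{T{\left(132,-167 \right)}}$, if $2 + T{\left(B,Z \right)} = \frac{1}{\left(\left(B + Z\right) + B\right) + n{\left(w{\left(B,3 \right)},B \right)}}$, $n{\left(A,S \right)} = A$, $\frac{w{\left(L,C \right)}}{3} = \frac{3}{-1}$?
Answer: $- \frac{88}{175} \approx -0.50286$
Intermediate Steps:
$w{\left(L,C \right)} = -9$ ($w{\left(L,C \right)} = 3 \frac{3}{-1} = 3 \cdot 3 \left(-1\right) = 3 \left(-3\right) = -9$)
$T{\left(B,Z \right)} = -2 + \frac{1}{-9 + Z + 2 B}$ ($T{\left(B,Z \right)} = -2 + \frac{1}{\left(\left(B + Z\right) + B\right) - 9} = -2 + \frac{1}{\left(Z + 2 B\right) - 9} = -2 + \frac{1}{-9 + Z + 2 B}$)
$\frac{1}{T{\left(132,-167 \right)}} = \frac{1}{\frac{1}{-9 - 167 + 2 \cdot 132} \left(19 - 528 - -334\right)} = \frac{1}{\frac{1}{-9 - 167 + 264} \left(19 - 528 + 334\right)} = \frac{1}{\frac{1}{88} \left(-175\right)} = \frac{1}{- \frac{175}{88}} = - \frac{88}{175}$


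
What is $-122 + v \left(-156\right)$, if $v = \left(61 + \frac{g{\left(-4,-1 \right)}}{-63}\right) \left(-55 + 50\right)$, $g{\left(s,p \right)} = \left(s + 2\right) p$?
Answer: $\frac{996098}{21} \approx 47433.0$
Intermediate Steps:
$g{\left(s,p \right)} = p \left(2 + s\right)$ ($g{\left(s,p \right)} = \left(2 + s\right) p = p \left(2 + s\right)$)
$v = - \frac{19205}{63}$ ($v = \left(61 + \frac{\left(-1\right) \left(2 - 4\right)}{-63}\right) \left(-55 + 50\right) = \left(61 + \left(-1\right) \left(-2\right) \left(- \frac{1}{63}\right)\right) \left(-5\right) = \left(61 + 2 \left(- \frac{1}{63}\right)\right) \left(-5\right) = \left(61 - \frac{2}{63}\right) \left(-5\right) = \frac{3841}{63} \left(-5\right) = - \frac{19205}{63} \approx -304.84$)
$-122 + v \left(-156\right) = -122 - - \frac{998660}{21} = -122 + \frac{998660}{21} = \frac{996098}{21}$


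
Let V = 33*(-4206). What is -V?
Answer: 138798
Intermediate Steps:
V = -138798
-V = -1*(-138798) = 138798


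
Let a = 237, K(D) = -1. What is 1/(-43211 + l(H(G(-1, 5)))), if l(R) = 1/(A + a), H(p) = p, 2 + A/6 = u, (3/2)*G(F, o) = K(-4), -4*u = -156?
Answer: -459/19833848 ≈ -2.3142e-5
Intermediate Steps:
u = 39 (u = -1/4*(-156) = 39)
G(F, o) = -2/3 (G(F, o) = (2/3)*(-1) = -2/3)
A = 222 (A = -12 + 6*39 = -12 + 234 = 222)
l(R) = 1/459 (l(R) = 1/(222 + 237) = 1/459)
1/(-43211 + l(H(G(-1, 5)))) = 1/(-43211 + 1/459) = 1/(-19833848/459) = -459/19833848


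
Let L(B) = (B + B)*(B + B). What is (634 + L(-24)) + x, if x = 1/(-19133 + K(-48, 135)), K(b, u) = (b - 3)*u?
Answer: 76440883/26018 ≈ 2938.0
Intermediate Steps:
K(b, u) = u*(-3 + b) (K(b, u) = (-3 + b)*u = u*(-3 + b))
L(B) = 4*B² (L(B) = (2*B)*(2*B) = 4*B²)
x = -1/26018 (x = 1/(-19133 + 135*(-3 - 48)) = 1/(-19133 + 135*(-51)) = 1/(-19133 - 6885) = 1/(-26018) = -1/26018 ≈ -3.8435e-5)
(634 + L(-24)) + x = (634 + 4*(-24)²) - 1/26018 = (634 + 4*576) - 1/26018 = (634 + 2304) - 1/26018 = 2938 - 1/26018 = 76440883/26018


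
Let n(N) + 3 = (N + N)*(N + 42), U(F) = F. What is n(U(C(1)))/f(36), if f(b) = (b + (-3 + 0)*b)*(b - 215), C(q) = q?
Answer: 83/12888 ≈ 0.0064401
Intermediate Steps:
n(N) = -3 + 2*N*(42 + N) (n(N) = -3 + (N + N)*(N + 42) = -3 + (2*N)*(42 + N) = -3 + 2*N*(42 + N))
f(b) = -2*b*(-215 + b) (f(b) = (b - 3*b)*(-215 + b) = (-2*b)*(-215 + b) = -2*b*(-215 + b))
n(U(C(1)))/f(36) = (-3 + 2*1² + 84*1)/((2*36*(215 - 1*36))) = (-3 + 2*1 + 84)/((2*36*(215 - 36))) = (-3 + 2 + 84)/((2*36*179)) = 83/12888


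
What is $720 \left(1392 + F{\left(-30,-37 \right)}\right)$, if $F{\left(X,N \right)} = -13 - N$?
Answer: $1019520$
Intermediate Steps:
$720 \left(1392 + F{\left(-30,-37 \right)}\right) = 720 \left(1392 - -24\right) = 720 \left(1392 + \left(-13 + 37\right)\right) = 720 \left(1392 + 24\right) = 720 \cdot 1416 = 1019520$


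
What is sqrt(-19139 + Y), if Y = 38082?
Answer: sqrt(18943) ≈ 137.63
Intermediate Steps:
sqrt(-19139 + Y) = sqrt(-19139 + 38082) = sqrt(18943)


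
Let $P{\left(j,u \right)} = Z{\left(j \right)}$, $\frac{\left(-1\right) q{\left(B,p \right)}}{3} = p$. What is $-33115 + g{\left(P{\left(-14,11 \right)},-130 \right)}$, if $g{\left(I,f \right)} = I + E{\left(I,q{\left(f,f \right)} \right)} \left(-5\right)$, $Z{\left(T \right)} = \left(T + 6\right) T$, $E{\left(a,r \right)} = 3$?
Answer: $-33018$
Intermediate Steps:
$q{\left(B,p \right)} = - 3 p$
$Z{\left(T \right)} = T \left(6 + T\right)$ ($Z{\left(T \right)} = \left(6 + T\right) T = T \left(6 + T\right)$)
$P{\left(j,u \right)} = j \left(6 + j\right)$
$g{\left(I,f \right)} = -15 + I$ ($g{\left(I,f \right)} = I + 3 \left(-5\right) = I - 15 = -15 + I$)
$-33115 + g{\left(P{\left(-14,11 \right)},-130 \right)} = -33115 - \left(15 + 14 \left(6 - 14\right)\right) = -33115 - -97 = -33115 + \left(-15 + 112\right) = -33115 + 97 = -33018$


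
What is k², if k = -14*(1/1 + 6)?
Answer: 9604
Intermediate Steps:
k = -98 (k = -14*(1 + 6) = -14*7 = -98)
k² = (-98)² = 9604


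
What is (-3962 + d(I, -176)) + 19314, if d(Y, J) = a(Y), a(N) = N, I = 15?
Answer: 15367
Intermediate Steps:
d(Y, J) = Y
(-3962 + d(I, -176)) + 19314 = (-3962 + 15) + 19314 = -3947 + 19314 = 15367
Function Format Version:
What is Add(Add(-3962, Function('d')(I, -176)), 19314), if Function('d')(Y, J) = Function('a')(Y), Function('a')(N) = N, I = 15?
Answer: 15367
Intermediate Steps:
Function('d')(Y, J) = Y
Add(Add(-3962, Function('d')(I, -176)), 19314) = Add(Add(-3962, 15), 19314) = Add(-3947, 19314) = 15367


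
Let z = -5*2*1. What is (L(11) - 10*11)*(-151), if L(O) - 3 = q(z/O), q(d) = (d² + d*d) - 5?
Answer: 2016152/121 ≈ 16662.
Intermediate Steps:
z = -10 (z = -10*1 = -10)
q(d) = -5 + 2*d² (q(d) = (d² + d²) - 5 = 2*d² - 5 = -5 + 2*d²)
L(O) = -2 + 200/O² (L(O) = 3 + (-5 + 2*(-10/O)²) = 3 + (-5 + 2*(100/O²)) = 3 + (-5 + 200/O²) = -2 + 200/O²)
(L(11) - 10*11)*(-151) = ((-2 + 200/11²) - 10*11)*(-151) = ((-2 + 200*(1/121)) - 110)*(-151) = ((-2 + 200/121) - 110)*(-151) = (-42/121 - 110)*(-151) = -13352/121*(-151) = 2016152/121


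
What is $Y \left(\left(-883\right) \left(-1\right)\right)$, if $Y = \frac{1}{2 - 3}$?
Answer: $-883$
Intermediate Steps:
$Y = -1$ ($Y = \frac{1}{-1} = -1$)
$Y \left(\left(-883\right) \left(-1\right)\right) = - \left(-883\right) \left(-1\right) = \left(-1\right) 883 = -883$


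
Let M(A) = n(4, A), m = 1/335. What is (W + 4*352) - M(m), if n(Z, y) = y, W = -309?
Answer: 368164/335 ≈ 1099.0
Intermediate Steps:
m = 1/335 ≈ 0.0029851
M(A) = A
(W + 4*352) - M(m) = (-309 + 4*352) - 1*1/335 = (-309 + 1408) - 1/335 = 1099 - 1/335 = 368164/335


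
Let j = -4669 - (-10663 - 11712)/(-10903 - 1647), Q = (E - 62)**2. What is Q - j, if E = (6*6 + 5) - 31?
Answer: 3702141/502 ≈ 7374.8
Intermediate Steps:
E = 10 (E = (36 + 5) - 31 = 41 - 31 = 10)
Q = 2704 (Q = (10 - 62)**2 = (-52)**2 = 2704)
j = -2344733/502 (j = -4669 - (-22375)/(-12550) = -4669 - (-22375)*(-1)/12550 = -4669 - 1*895/502 = -4669 - 895/502 = -2344733/502 ≈ -4670.8)
Q - j = 2704 - 1*(-2344733/502) = 2704 + 2344733/502 = 3702141/502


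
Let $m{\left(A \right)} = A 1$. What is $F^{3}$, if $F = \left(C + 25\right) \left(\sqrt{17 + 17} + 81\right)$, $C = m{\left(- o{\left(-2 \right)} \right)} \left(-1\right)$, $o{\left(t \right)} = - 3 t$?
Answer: $16078292073 + 587389147 \sqrt{34} \approx 1.9503 \cdot 10^{10}$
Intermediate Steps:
$m{\left(A \right)} = A$
$C = 6$ ($C = - \left(-3\right) \left(-2\right) \left(-1\right) = \left(-1\right) 6 \left(-1\right) = \left(-6\right) \left(-1\right) = 6$)
$F = 2511 + 31 \sqrt{34}$ ($F = \left(6 + 25\right) \left(\sqrt{17 + 17} + 81\right) = 31 \left(\sqrt{34} + 81\right) = 31 \left(81 + \sqrt{34}\right) = 2511 + 31 \sqrt{34} \approx 2691.8$)
$F^{3} = \left(2511 + 31 \sqrt{34}\right)^{3}$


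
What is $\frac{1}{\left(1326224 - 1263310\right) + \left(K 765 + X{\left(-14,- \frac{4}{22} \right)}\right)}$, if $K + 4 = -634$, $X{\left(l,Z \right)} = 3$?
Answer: $- \frac{1}{425153} \approx -2.3521 \cdot 10^{-6}$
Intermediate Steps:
$K = -638$ ($K = -4 - 634 = -638$)
$\frac{1}{\left(1326224 - 1263310\right) + \left(K 765 + X{\left(-14,- \frac{4}{22} \right)}\right)} = \frac{1}{\left(1326224 - 1263310\right) + \left(\left(-638\right) 765 + 3\right)} = \frac{1}{62914 + \left(-488070 + 3\right)} = \frac{1}{62914 - 488067} = \frac{1}{-425153} = - \frac{1}{425153}$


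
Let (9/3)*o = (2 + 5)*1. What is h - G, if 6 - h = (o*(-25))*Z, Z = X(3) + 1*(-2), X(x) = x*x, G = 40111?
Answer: -119090/3 ≈ -39697.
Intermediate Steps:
X(x) = x²
o = 7/3 (o = ((2 + 5)*1)/3 = (7*1)/3 = (⅓)*7 = 7/3 ≈ 2.3333)
Z = 7 (Z = 3² + 1*(-2) = 9 - 2 = 7)
h = 1243/3 (h = 6 - (7/3)*(-25)*7 = 6 - (-175)*7/3 = 6 - 1*(-1225/3) = 6 + 1225/3 = 1243/3 ≈ 414.33)
h - G = 1243/3 - 1*40111 = 1243/3 - 40111 = -119090/3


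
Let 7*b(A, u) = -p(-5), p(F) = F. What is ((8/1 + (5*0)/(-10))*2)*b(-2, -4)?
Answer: 80/7 ≈ 11.429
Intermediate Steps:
b(A, u) = 5/7 (b(A, u) = (-1*(-5))/7 = (1/7)*5 = 5/7)
((8/1 + (5*0)/(-10))*2)*b(-2, -4) = ((8/1 + (5*0)/(-10))*2)*(5/7) = ((8*1 + 0*(-1/10))*2)*(5/7) = ((8 + 0)*2)*(5/7) = (8*2)*(5/7) = 16*(5/7) = 80/7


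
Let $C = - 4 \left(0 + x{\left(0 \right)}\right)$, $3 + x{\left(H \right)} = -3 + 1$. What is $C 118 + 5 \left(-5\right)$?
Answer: $2335$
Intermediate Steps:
$x{\left(H \right)} = -5$ ($x{\left(H \right)} = -3 + \left(-3 + 1\right) = -3 - 2 = -5$)
$C = 20$ ($C = - 4 \left(0 - 5\right) = \left(-4\right) \left(-5\right) = 20$)
$C 118 + 5 \left(-5\right) = 20 \cdot 118 + 5 \left(-5\right) = 2360 - 25 = 2335$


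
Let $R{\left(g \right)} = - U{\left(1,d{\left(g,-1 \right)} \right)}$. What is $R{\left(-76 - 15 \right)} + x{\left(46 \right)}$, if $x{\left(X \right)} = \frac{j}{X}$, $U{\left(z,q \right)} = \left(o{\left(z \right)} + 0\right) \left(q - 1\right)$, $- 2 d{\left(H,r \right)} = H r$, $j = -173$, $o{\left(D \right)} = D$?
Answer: $\frac{983}{23} \approx 42.739$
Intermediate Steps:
$d{\left(H,r \right)} = - \frac{H r}{2}$
$U{\left(z,q \right)} = z \left(-1 + q\right)$ ($U{\left(z,q \right)} = \left(z + 0\right) \left(q - 1\right) = z \left(-1 + q\right)$)
$x{\left(X \right)} = - \frac{173}{X}$
$R{\left(g \right)} = 1 - \frac{g}{2}$ ($R{\left(g \right)} = - 1 \left(-1 - \frac{1}{2} g \left(-1\right)\right) = - 1 \left(-1 + \frac{g}{2}\right) = - (-1 + \frac{g}{2}) = 1 - \frac{g}{2}$)
$R{\left(-76 - 15 \right)} + x{\left(46 \right)} = \left(1 - \frac{-76 - 15}{2}\right) - \frac{173}{46} = \left(1 - - \frac{91}{2}\right) - \frac{173}{46} = \left(1 + \frac{91}{2}\right) - \frac{173}{46} = \frac{93}{2} - \frac{173}{46} = \frac{983}{23}$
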